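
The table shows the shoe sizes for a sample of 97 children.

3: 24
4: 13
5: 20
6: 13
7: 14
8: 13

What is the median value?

5

Cumulative frequencies: 24, 37, 57, 70, 84, 97
n = 97, so the median is the value in position (n+1)/2 = 49.
Position 49 falls at value 5.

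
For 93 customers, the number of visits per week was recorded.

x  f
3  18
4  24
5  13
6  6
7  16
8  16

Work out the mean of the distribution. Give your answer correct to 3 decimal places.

5.280

Values: 3, 4, 5, 6, 7, 8
Σfx = 18×3 + 24×4 + 13×5 + 6×6 + 16×7 + 16×8 = 491
n = Σf = 93
Mean = 491 / 93 = 5.2796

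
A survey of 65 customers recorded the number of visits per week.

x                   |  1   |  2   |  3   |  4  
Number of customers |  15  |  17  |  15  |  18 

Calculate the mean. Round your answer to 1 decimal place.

Values: 1, 2, 3, 4
Σfx = 15×1 + 17×2 + 15×3 + 18×4 = 166
n = Σf = 65
Mean = 166 / 65 = 2.5538

2.6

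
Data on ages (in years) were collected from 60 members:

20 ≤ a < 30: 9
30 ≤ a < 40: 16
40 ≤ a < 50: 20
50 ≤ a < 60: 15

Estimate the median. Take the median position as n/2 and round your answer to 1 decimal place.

42.5

Cumulative frequencies: 9, 25, 45, 60
n = 60; position = n/2 = 30.
This falls in the class 40 ≤ a < 50: L = 40, F = 25, f = 20, h = 10.
Median ≈ 40 + ((30 − 25) / 20) × 10 = 42.5000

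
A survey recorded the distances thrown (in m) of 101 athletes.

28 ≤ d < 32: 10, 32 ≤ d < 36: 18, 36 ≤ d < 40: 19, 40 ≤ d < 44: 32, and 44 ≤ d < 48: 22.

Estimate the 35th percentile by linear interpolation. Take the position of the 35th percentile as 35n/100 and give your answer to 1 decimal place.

37.5

Cumulative frequencies: 10, 28, 47, 79, 101
n = 101; position = 35n/100 = 35.35.
This falls in the class 36 ≤ d < 40: L = 36, F = 28, f = 19, h = 4.
35th percentile ≈ 36 + ((35.35 − 28) / 19) × 4 = 37.5474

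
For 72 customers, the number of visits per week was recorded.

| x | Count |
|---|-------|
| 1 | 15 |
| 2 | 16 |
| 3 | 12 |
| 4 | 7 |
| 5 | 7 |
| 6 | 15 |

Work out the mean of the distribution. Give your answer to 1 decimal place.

3.3

Values: 1, 2, 3, 4, 5, 6
Σfx = 15×1 + 16×2 + 12×3 + 7×4 + 7×5 + 15×6 = 236
n = Σf = 72
Mean = 236 / 72 = 3.2778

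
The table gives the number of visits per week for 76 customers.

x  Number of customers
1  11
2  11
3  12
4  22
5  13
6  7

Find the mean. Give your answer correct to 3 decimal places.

Values: 1, 2, 3, 4, 5, 6
Σfx = 11×1 + 11×2 + 12×3 + 22×4 + 13×5 + 7×6 = 264
n = Σf = 76
Mean = 264 / 76 = 3.4737

3.474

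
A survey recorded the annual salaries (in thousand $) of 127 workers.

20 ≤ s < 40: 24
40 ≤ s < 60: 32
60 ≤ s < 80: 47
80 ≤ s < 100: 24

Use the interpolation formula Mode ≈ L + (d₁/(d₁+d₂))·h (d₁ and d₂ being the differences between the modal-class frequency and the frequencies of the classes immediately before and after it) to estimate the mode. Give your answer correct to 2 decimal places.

67.89

Modal class: 60 ≤ s < 80 (highest frequency 47).
d₁ = 47 − 32 = 15, d₂ = 47 − 24 = 23
Mode ≈ 60 + (15/(15+23)) × 20 = 60 + 7.8947 = 67.8947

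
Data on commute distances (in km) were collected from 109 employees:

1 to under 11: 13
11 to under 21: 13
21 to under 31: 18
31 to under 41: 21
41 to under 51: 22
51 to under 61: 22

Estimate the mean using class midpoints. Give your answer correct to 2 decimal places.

Midpoints: 6, 16, 26, 36, 46, 56
Σfm = 13×6 + 13×16 + 18×26 + 21×36 + 22×46 + 22×56 = 3754
n = Σf = 109
Mean = 3754 / 109 = 34.4404

34.44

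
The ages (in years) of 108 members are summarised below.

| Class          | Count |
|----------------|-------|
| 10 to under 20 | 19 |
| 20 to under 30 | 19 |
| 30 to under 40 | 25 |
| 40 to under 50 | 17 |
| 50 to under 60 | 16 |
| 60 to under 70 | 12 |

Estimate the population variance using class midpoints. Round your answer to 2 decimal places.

Midpoints: 15, 25, 35, 45, 55, 65
n = 108, Σfm = 4060, mean = 37.5926
Σfm² = 180300
Σf(m − x̄)² = Σfm² − (Σfm)²/n = 180300 − 4060²/108 = 27674.0741
Population variance = 27674.0741 / 108 = 256.2414

256.24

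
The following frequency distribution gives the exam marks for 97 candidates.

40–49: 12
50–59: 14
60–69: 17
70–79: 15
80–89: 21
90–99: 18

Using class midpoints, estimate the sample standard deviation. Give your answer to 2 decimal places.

16.71

Midpoints: 44.5, 54.5, 64.5, 74.5, 84.5, 94.5
n = 97, Σfm = 6986.5, mean = 72.0258
Σfm² = 530014.25
Σf(m − x̄)² = Σfm² − (Σfm)²/n = 530014.25 − 6986.5²/97 = 26806.1856
Sample variance = 26806.1856 / 96 = 279.2311
Standard deviation = √279.2311 = 16.7102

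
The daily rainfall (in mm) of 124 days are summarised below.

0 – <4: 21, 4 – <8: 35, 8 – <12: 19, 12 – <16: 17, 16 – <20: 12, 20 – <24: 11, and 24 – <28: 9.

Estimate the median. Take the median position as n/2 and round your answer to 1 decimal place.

9.3

Cumulative frequencies: 21, 56, 75, 92, 104, 115, 124
n = 124; position = n/2 = 62.
This falls in the class 8 – <12: L = 8, F = 56, f = 19, h = 4.
Median ≈ 8 + ((62 − 56) / 19) × 4 = 9.2632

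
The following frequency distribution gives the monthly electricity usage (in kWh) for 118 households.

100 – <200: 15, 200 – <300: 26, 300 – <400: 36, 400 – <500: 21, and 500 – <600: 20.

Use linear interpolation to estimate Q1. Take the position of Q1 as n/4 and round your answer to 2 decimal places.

Cumulative frequencies: 15, 41, 77, 98, 118
n = 118; position = n/4 = 29.5.
This falls in the class 200 – <300: L = 200, F = 15, f = 26, h = 100.
Lower quartile ≈ 200 + ((29.5 − 15) / 26) × 100 = 255.7692

255.77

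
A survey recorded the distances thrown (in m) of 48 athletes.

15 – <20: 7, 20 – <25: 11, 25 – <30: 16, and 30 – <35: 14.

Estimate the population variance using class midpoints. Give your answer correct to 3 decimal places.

Midpoints: 17.5, 22.5, 27.5, 32.5
n = 48, Σfm = 1265, mean = 26.3542
Σfm² = 34600
Σf(m − x̄)² = Σfm² − (Σfm)²/n = 34600 − 1265²/48 = 1261.9792
Population variance = 1261.9792 / 48 = 26.2912

26.291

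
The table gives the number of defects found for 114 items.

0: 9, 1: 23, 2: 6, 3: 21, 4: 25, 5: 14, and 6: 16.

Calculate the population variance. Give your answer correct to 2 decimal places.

Values: 0, 1, 2, 3, 4, 5, 6
n = 114, Σfx = 364, mean = 3.1930
Σfx² = 1562
Σf(x − x̄)² = Σfx² − (Σfx)²/n = 1562 − 364²/114 = 399.7544
Population variance = 399.7544 / 114 = 3.5066

3.51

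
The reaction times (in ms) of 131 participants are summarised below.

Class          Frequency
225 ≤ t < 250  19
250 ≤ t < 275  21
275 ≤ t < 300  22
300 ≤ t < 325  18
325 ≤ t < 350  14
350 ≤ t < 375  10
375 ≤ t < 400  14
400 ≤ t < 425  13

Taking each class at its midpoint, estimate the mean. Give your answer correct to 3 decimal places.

313.836

Midpoints: 237.5, 262.5, 287.5, 312.5, 337.5, 362.5, 387.5, 412.5
Σfm = 19×237.5 + 21×262.5 + 22×287.5 + 18×312.5 + 14×337.5 + 10×362.5 + 14×387.5 + 13×412.5 = 41112.5
n = Σf = 131
Mean = 41112.5 / 131 = 313.8359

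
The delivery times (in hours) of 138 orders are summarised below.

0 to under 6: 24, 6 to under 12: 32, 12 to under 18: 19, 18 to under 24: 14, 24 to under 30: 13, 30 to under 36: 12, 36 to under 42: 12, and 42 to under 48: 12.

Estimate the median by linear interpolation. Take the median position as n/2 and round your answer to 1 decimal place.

Cumulative frequencies: 24, 56, 75, 89, 102, 114, 126, 138
n = 138; position = n/2 = 69.
This falls in the class 12 to under 18: L = 12, F = 56, f = 19, h = 6.
Median ≈ 12 + ((69 − 56) / 19) × 6 = 16.1053

16.1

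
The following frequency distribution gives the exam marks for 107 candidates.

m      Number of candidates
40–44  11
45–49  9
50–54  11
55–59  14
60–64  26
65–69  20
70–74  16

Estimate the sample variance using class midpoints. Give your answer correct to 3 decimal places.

Midpoints: 42, 47, 52, 57, 62, 67, 72
n = 107, Σfm = 6359, mean = 59.4299
Σfm² = 387183
Σf(m − x̄)² = Σfm² − (Σfm)²/n = 387183 − 6359²/107 = 9268.2243
Sample variance = 9268.2243 / 106 = 87.4361

87.436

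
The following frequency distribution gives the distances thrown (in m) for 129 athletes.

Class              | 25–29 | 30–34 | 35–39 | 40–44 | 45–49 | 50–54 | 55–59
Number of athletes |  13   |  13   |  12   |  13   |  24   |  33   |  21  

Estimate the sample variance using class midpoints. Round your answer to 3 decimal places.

93.989

Midpoints: 27, 32, 37, 42, 47, 52, 57
n = 129, Σfm = 5798, mean = 44.9457
Σfm² = 272626
Σf(m − x̄)² = Σfm² − (Σfm)²/n = 272626 − 5798²/129 = 12030.6202
Sample variance = 12030.6202 / 128 = 93.9892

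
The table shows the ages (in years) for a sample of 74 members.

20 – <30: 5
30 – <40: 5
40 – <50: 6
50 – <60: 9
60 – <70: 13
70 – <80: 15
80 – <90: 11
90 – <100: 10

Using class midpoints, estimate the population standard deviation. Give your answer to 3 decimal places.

20.314

Midpoints: 25, 35, 45, 55, 65, 75, 85, 95
n = 74, Σfm = 4920, mean = 66.4865
Σfm² = 357650
Σf(m − x̄)² = Σfm² − (Σfm)²/n = 357650 − 4920²/74 = 30536.4865
Population variance = 30536.4865 / 74 = 412.6552
Standard deviation = √412.6552 = 20.3139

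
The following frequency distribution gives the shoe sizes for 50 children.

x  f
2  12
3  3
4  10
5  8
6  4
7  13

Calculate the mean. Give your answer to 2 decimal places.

Values: 2, 3, 4, 5, 6, 7
Σfx = 12×2 + 3×3 + 10×4 + 8×5 + 4×6 + 13×7 = 228
n = Σf = 50
Mean = 228 / 50 = 4.5600

4.56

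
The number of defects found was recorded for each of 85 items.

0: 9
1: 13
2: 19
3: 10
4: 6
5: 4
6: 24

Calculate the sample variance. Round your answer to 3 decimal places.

Values: 0, 1, 2, 3, 4, 5, 6
n = 85, Σfx = 269, mean = 3.1647
Σfx² = 1239
Σf(x − x̄)² = Σfx² − (Σfx)²/n = 1239 − 269²/85 = 387.6941
Sample variance = 387.6941 / 84 = 4.6154

4.615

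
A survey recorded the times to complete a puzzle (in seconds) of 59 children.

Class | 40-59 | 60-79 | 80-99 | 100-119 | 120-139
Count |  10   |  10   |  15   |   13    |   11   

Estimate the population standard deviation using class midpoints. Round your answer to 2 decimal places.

Midpoints: 49.5, 69.5, 89.5, 109.5, 129.5
n = 59, Σfm = 5380.5, mean = 91.1949
Σfm² = 533304.75
Σf(m − x̄)² = Σfm² − (Σfm)²/n = 533304.75 − 5380.5²/59 = 42630.5085
Population variance = 42630.5085 / 59 = 722.5510
Standard deviation = √722.5510 = 26.8803

26.88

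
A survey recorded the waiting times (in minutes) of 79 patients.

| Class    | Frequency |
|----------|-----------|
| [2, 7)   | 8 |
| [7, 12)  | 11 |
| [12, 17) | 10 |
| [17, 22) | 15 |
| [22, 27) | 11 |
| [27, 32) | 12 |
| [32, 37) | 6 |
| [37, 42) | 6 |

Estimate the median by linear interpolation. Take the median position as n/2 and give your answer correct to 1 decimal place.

20.5

Cumulative frequencies: 8, 19, 29, 44, 55, 67, 73, 79
n = 79; position = n/2 = 39.5.
This falls in the class [17, 22): L = 17, F = 29, f = 15, h = 5.
Median ≈ 17 + ((39.5 − 29) / 15) × 5 = 20.5000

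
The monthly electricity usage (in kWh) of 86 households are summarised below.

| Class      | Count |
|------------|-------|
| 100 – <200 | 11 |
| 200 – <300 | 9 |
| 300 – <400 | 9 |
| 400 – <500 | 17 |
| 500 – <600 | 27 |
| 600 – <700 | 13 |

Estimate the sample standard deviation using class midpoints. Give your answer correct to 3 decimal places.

161.766

Midpoints: 150, 250, 350, 450, 550, 650
n = 86, Σfm = 38000, mean = 441.8605
Σfm² = 19015000
Σf(m − x̄)² = Σfm² − (Σfm)²/n = 19015000 − 38000²/86 = 2224302.3256
Sample variance = 2224302.3256 / 85 = 26168.2627
Standard deviation = √26168.2627 = 161.7661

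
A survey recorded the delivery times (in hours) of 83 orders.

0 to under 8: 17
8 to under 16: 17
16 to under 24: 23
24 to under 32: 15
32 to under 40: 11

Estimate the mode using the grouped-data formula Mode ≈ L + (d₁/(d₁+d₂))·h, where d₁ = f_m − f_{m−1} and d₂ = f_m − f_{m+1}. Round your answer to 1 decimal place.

19.4

Modal class: 16 to under 24 (highest frequency 23).
d₁ = 23 − 17 = 6, d₂ = 23 − 15 = 8
Mode ≈ 16 + (6/(6+8)) × 8 = 16 + 3.4286 = 19.4286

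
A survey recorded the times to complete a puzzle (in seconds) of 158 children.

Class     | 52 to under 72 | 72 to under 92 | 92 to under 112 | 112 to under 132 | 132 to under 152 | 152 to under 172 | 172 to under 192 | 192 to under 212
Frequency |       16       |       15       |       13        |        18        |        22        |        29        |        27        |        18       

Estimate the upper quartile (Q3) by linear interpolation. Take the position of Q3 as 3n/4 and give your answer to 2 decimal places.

176.07

Cumulative frequencies: 16, 31, 44, 62, 84, 113, 140, 158
n = 158; position = 3n/4 = 118.5.
This falls in the class 172 to under 192: L = 172, F = 113, f = 27, h = 20.
Upper quartile ≈ 172 + ((118.5 − 113) / 27) × 20 = 176.0741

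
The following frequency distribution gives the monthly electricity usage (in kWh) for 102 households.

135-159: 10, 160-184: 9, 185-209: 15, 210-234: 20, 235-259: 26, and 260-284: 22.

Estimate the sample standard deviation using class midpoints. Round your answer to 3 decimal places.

Midpoints: 147, 172, 197, 222, 247, 272
n = 102, Σfm = 22819, mean = 223.7157
Σfm² = 5264043
Σf(m − x̄)² = Σfm² − (Σfm)²/n = 5264043 − 22819²/102 = 159074.7549
Sample variance = 159074.7549 / 101 = 1574.9976
Standard deviation = √1574.9976 = 39.6862

39.686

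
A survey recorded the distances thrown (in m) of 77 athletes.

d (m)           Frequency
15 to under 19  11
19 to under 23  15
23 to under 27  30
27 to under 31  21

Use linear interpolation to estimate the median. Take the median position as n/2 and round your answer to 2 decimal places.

Cumulative frequencies: 11, 26, 56, 77
n = 77; position = n/2 = 38.5.
This falls in the class 23 to under 27: L = 23, F = 26, f = 30, h = 4.
Median ≈ 23 + ((38.5 − 26) / 30) × 4 = 24.6667

24.67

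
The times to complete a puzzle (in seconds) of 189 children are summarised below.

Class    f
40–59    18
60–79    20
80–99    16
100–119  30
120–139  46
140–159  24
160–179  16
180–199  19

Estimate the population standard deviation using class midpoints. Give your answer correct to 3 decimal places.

Midpoints: 49.5, 69.5, 89.5, 109.5, 129.5, 149.5, 169.5, 189.5
n = 189, Σfm = 22855.5, mean = 120.9286
Σfm² = 3078397.25
Σf(m − x̄)² = Σfm² − (Σfm)²/n = 3078397.25 − 22855.5²/189 = 314514.2857
Population variance = 314514.2857 / 189 = 1664.0967
Standard deviation = √1664.0967 = 40.7933

40.793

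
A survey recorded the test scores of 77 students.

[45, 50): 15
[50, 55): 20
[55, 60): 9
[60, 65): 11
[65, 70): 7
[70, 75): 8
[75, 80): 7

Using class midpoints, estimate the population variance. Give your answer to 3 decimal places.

Midpoints: 47.5, 52.5, 57.5, 62.5, 67.5, 72.5, 77.5
n = 77, Σfm = 4562.5, mean = 59.2532
Σfm² = 277681.25
Σf(m − x̄)² = Σfm² − (Σfm)²/n = 277681.25 − 4562.5²/77 = 7338.3117
Population variance = 7338.3117 / 77 = 95.3027

95.303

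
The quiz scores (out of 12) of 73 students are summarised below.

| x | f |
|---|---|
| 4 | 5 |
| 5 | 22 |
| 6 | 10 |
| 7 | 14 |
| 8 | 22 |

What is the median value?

Cumulative frequencies: 5, 27, 37, 51, 73
n = 73, so the median is the value in position (n+1)/2 = 37.
Position 37 falls at value 6.

6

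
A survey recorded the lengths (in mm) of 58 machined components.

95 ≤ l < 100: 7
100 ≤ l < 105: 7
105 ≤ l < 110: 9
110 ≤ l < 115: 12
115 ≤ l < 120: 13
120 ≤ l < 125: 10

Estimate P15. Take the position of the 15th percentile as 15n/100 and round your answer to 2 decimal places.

Cumulative frequencies: 7, 14, 23, 35, 48, 58
n = 58; position = 15n/100 = 8.7.
This falls in the class 100 ≤ l < 105: L = 100, F = 7, f = 7, h = 5.
15th percentile ≈ 100 + ((8.7 − 7) / 7) × 5 = 101.2143

101.21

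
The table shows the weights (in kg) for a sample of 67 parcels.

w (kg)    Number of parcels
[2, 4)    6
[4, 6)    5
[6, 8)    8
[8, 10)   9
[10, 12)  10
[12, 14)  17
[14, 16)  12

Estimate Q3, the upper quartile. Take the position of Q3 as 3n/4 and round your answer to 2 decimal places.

13.44

Cumulative frequencies: 6, 11, 19, 28, 38, 55, 67
n = 67; position = 3n/4 = 50.25.
This falls in the class [12, 14): L = 12, F = 38, f = 17, h = 2.
Upper quartile ≈ 12 + ((50.25 − 38) / 17) × 2 = 13.4412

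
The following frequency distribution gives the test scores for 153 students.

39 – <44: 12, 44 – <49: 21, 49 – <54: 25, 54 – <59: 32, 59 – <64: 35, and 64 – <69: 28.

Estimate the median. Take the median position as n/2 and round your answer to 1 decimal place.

Cumulative frequencies: 12, 33, 58, 90, 125, 153
n = 153; position = n/2 = 76.5.
This falls in the class 54 – <59: L = 54, F = 58, f = 32, h = 5.
Median ≈ 54 + ((76.5 − 58) / 32) × 5 = 56.8906

56.9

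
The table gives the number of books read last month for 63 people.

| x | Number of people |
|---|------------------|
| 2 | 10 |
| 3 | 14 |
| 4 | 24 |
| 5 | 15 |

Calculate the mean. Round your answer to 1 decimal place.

Values: 2, 3, 4, 5
Σfx = 10×2 + 14×3 + 24×4 + 15×5 = 233
n = Σf = 63
Mean = 233 / 63 = 3.6984

3.7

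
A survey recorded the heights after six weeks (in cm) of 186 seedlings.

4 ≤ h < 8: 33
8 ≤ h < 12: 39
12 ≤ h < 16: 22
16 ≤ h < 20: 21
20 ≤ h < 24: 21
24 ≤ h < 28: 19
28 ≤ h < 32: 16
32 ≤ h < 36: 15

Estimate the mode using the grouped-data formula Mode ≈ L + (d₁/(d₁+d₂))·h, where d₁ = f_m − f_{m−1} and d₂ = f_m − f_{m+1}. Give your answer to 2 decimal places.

Modal class: 8 ≤ h < 12 (highest frequency 39).
d₁ = 39 − 33 = 6, d₂ = 39 − 22 = 17
Mode ≈ 8 + (6/(6+17)) × 4 = 8 + 1.0435 = 9.0435

9.04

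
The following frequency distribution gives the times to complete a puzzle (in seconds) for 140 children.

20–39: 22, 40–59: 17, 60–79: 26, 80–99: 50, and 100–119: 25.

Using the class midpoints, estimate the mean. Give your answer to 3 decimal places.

75.071

Midpoints: 29.5, 49.5, 69.5, 89.5, 109.5
Σfm = 22×29.5 + 17×49.5 + 26×69.5 + 50×89.5 + 25×109.5 = 10510
n = Σf = 140
Mean = 10510 / 140 = 75.0714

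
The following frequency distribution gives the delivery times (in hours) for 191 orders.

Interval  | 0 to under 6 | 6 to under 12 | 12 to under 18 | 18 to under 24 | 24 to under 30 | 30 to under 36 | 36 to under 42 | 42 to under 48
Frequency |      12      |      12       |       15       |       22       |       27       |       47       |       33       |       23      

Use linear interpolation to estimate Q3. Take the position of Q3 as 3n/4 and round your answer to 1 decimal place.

Cumulative frequencies: 12, 24, 39, 61, 88, 135, 168, 191
n = 191; position = 3n/4 = 143.25.
This falls in the class 36 to under 42: L = 36, F = 135, f = 33, h = 6.
Upper quartile ≈ 36 + ((143.25 − 135) / 33) × 6 = 37.5000

37.5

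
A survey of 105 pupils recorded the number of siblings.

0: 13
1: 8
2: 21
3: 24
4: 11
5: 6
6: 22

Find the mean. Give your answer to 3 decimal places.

3.124

Values: 0, 1, 2, 3, 4, 5, 6
Σfx = 13×0 + 8×1 + 21×2 + 24×3 + 11×4 + 6×5 + 22×6 = 328
n = Σf = 105
Mean = 328 / 105 = 3.1238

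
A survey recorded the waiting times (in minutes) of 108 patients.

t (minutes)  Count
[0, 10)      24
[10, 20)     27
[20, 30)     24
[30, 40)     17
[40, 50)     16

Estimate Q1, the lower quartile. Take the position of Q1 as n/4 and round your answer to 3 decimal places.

Cumulative frequencies: 24, 51, 75, 92, 108
n = 108; position = n/4 = 27.
This falls in the class [10, 20): L = 10, F = 24, f = 27, h = 10.
Lower quartile ≈ 10 + ((27 − 24) / 27) × 10 = 11.1111

11.111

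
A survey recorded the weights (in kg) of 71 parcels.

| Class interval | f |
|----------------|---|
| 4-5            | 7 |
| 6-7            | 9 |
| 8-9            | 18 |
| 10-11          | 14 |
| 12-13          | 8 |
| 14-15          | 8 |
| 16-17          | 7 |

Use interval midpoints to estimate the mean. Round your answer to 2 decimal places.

Midpoints: 4.5, 6.5, 8.5, 10.5, 12.5, 14.5, 16.5
Σfm = 7×4.5 + 9×6.5 + 18×8.5 + 14×10.5 + 8×12.5 + 8×14.5 + 7×16.5 = 721.5
n = Σf = 71
Mean = 721.5 / 71 = 10.1620

10.16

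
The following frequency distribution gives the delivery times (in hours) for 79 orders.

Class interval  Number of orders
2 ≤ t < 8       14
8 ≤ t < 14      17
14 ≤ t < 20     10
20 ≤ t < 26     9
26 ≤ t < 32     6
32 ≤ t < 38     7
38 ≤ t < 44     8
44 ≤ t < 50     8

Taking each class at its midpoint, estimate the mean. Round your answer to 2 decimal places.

22.24

Midpoints: 5, 11, 17, 23, 29, 35, 41, 47
Σfm = 14×5 + 17×11 + 10×17 + 9×23 + 6×29 + 7×35 + 8×41 + 8×47 = 1757
n = Σf = 79
Mean = 1757 / 79 = 22.2405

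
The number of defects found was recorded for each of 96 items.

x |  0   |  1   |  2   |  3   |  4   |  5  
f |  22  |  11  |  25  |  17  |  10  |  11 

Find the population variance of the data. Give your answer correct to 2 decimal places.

Values: 0, 1, 2, 3, 4, 5
n = 96, Σfx = 207, mean = 2.1562
Σfx² = 699
Σf(x − x̄)² = Σfx² − (Σfx)²/n = 699 − 207²/96 = 252.6562
Population variance = 252.6562 / 96 = 2.6318

2.63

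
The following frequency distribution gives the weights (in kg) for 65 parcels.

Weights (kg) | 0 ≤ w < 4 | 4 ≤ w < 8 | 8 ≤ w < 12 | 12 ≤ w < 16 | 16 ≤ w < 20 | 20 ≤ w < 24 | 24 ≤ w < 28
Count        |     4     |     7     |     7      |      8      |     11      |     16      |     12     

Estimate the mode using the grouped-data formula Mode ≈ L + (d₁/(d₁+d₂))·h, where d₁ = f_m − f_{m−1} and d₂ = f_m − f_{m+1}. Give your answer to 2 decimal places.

Modal class: 20 ≤ w < 24 (highest frequency 16).
d₁ = 16 − 11 = 5, d₂ = 16 − 12 = 4
Mode ≈ 20 + (5/(5+4)) × 4 = 20 + 2.2222 = 22.2222

22.22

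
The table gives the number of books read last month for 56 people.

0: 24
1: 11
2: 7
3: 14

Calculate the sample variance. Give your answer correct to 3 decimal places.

Values: 0, 1, 2, 3
n = 56, Σfx = 67, mean = 1.1964
Σfx² = 165
Σf(x − x̄)² = Σfx² − (Σfx)²/n = 165 − 67²/56 = 84.8393
Sample variance = 84.8393 / 55 = 1.5425

1.543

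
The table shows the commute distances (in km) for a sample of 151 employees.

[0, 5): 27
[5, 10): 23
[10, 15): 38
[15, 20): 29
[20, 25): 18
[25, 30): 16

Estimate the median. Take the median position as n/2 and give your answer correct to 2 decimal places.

Cumulative frequencies: 27, 50, 88, 117, 135, 151
n = 151; position = n/2 = 75.5.
This falls in the class [10, 15): L = 10, F = 50, f = 38, h = 5.
Median ≈ 10 + ((75.5 − 50) / 38) × 5 = 13.3553

13.36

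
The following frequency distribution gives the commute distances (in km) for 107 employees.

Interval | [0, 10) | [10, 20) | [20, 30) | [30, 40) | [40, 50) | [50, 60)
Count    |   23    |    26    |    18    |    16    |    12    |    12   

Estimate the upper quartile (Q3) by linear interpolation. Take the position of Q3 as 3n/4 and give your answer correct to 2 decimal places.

Cumulative frequencies: 23, 49, 67, 83, 95, 107
n = 107; position = 3n/4 = 80.25.
This falls in the class [30, 40): L = 30, F = 67, f = 16, h = 10.
Upper quartile ≈ 30 + ((80.25 − 67) / 16) × 10 = 38.2812

38.28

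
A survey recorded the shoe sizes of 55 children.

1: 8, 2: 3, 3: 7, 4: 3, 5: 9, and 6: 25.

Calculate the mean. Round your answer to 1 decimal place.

4.4

Values: 1, 2, 3, 4, 5, 6
Σfx = 8×1 + 3×2 + 7×3 + 3×4 + 9×5 + 25×6 = 242
n = Σf = 55
Mean = 242 / 55 = 4.4000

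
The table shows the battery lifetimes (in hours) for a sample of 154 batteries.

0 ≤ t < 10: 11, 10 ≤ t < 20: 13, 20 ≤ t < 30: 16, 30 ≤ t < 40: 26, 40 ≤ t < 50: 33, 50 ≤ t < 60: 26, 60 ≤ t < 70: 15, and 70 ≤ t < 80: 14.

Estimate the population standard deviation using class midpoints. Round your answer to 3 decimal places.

Midpoints: 5, 15, 25, 35, 45, 55, 65, 75
n = 154, Σfm = 6500, mean = 42.2078
Σfm² = 332650
Σf(m − x̄)² = Σfm² − (Σfm)²/n = 332650 − 6500²/154 = 58299.3506
Population variance = 58299.3506 / 154 = 378.5672
Standard deviation = √378.5672 = 19.4568

19.457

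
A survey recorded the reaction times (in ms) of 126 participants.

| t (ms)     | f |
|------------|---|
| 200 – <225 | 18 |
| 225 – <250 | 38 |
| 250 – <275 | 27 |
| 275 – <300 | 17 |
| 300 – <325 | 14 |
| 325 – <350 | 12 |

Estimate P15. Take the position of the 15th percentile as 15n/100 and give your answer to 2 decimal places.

225.59

Cumulative frequencies: 18, 56, 83, 100, 114, 126
n = 126; position = 15n/100 = 18.9.
This falls in the class 225 – <250: L = 225, F = 18, f = 38, h = 25.
15th percentile ≈ 225 + ((18.9 − 18) / 38) × 25 = 225.5921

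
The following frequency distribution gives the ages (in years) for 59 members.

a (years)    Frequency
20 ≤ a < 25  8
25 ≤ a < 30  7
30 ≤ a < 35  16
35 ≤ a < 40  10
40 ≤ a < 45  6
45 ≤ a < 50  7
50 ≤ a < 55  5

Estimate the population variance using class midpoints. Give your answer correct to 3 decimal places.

Midpoints: 22.5, 27.5, 32.5, 37.5, 42.5, 47.5, 52.5
n = 59, Σfm = 2117.5, mean = 35.8898
Σfm² = 80718.75
Σf(m − x̄)² = Σfm² − (Σfm)²/n = 80718.75 − 2117.5²/59 = 4722.0339
Population variance = 4722.0339 / 59 = 80.0345

80.034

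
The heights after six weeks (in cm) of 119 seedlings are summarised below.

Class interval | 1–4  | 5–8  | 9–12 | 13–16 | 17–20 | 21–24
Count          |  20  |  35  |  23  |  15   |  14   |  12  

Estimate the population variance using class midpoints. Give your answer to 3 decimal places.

39.511

Midpoints: 2.5, 6.5, 10.5, 14.5, 18.5, 22.5
n = 119, Σfm = 1265.5, mean = 10.6345
Σfm² = 18159.75
Σf(m − x̄)² = Σfm² − (Σfm)²/n = 18159.75 − 1265.5²/119 = 4701.8487
Population variance = 4701.8487 / 119 = 39.5113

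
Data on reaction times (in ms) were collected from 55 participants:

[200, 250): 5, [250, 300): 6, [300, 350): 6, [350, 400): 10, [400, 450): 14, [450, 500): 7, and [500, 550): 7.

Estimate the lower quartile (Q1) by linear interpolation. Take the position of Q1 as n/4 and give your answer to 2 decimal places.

Cumulative frequencies: 5, 11, 17, 27, 41, 48, 55
n = 55; position = n/4 = 13.75.
This falls in the class [300, 350): L = 300, F = 11, f = 6, h = 50.
Lower quartile ≈ 300 + ((13.75 − 11) / 6) × 50 = 322.9167

322.92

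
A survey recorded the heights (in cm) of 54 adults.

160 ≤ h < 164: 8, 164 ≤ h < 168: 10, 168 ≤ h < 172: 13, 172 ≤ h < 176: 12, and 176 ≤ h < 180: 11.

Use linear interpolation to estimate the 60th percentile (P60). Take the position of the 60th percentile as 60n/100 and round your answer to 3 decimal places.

Cumulative frequencies: 8, 18, 31, 43, 54
n = 54; position = 60n/100 = 32.4.
This falls in the class 172 ≤ h < 176: L = 172, F = 31, f = 12, h = 4.
60th percentile ≈ 172 + ((32.4 − 31) / 12) × 4 = 172.4667

172.467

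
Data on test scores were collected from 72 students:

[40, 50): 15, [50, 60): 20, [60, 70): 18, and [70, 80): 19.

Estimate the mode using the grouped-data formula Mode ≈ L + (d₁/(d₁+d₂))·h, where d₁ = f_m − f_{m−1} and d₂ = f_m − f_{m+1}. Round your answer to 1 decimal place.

Modal class: [50, 60) (highest frequency 20).
d₁ = 20 − 15 = 5, d₂ = 20 − 18 = 2
Mode ≈ 50 + (5/(5+2)) × 10 = 50 + 7.1429 = 57.1429

57.1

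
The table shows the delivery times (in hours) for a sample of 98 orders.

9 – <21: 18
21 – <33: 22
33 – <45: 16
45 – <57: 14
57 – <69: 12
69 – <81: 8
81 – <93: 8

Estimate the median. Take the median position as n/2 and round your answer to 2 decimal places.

Cumulative frequencies: 18, 40, 56, 70, 82, 90, 98
n = 98; position = n/2 = 49.
This falls in the class 33 – <45: L = 33, F = 40, f = 16, h = 12.
Median ≈ 33 + ((49 − 40) / 16) × 12 = 39.7500

39.75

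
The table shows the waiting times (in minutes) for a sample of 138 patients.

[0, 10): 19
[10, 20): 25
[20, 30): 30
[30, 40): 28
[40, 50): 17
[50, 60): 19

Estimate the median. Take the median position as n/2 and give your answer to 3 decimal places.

Cumulative frequencies: 19, 44, 74, 102, 119, 138
n = 138; position = n/2 = 69.
This falls in the class [20, 30): L = 20, F = 44, f = 30, h = 10.
Median ≈ 20 + ((69 − 44) / 30) × 10 = 28.3333

28.333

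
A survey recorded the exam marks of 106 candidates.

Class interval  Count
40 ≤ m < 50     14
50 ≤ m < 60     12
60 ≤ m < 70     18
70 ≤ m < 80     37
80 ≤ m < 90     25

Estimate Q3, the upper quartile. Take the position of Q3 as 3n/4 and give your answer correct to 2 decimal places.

79.59

Cumulative frequencies: 14, 26, 44, 81, 106
n = 106; position = 3n/4 = 79.5.
This falls in the class 70 ≤ m < 80: L = 70, F = 44, f = 37, h = 10.
Upper quartile ≈ 70 + ((79.5 − 44) / 37) × 10 = 79.5946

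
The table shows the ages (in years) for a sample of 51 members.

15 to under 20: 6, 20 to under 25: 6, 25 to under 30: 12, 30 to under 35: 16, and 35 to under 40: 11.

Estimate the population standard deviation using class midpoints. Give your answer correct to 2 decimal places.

6.35

Midpoints: 17.5, 22.5, 27.5, 32.5, 37.5
n = 51, Σfm = 1502.5, mean = 29.4608
Σfm² = 46318.75
Σf(m − x̄)² = Σfm² − (Σfm)²/n = 46318.75 − 1502.5²/51 = 2053.9216
Population variance = 2053.9216 / 51 = 40.2730
Standard deviation = √40.2730 = 6.3461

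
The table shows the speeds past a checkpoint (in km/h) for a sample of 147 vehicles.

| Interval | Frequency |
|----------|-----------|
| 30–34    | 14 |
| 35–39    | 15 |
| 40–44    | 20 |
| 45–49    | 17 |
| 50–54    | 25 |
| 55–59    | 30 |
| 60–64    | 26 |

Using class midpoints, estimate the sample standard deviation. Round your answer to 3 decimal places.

Midpoints: 32, 37, 42, 47, 52, 57, 62
n = 147, Σfm = 7264, mean = 49.4150
Σfm² = 372718
Σf(m − x̄)² = Σfm² − (Σfm)²/n = 372718 − 7264²/147 = 13767.6871
Sample variance = 13767.6871 / 146 = 94.2992
Standard deviation = √94.2992 = 9.7108

9.711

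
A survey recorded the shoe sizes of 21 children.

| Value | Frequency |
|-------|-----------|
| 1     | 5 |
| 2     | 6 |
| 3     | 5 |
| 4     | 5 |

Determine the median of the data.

2

Cumulative frequencies: 5, 11, 16, 21
n = 21, so the median is the value in position (n+1)/2 = 11.
Position 11 falls at value 2.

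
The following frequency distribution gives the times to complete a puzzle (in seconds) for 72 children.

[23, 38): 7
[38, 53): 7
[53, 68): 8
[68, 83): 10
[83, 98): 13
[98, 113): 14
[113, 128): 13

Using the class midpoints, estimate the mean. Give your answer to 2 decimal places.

Midpoints: 30.5, 45.5, 60.5, 75.5, 90.5, 105.5, 120.5
Σfm = 7×30.5 + 7×45.5 + 8×60.5 + 10×75.5 + 13×90.5 + 14×105.5 + 13×120.5 = 5991
n = Σf = 72
Mean = 5991 / 72 = 83.2083

83.21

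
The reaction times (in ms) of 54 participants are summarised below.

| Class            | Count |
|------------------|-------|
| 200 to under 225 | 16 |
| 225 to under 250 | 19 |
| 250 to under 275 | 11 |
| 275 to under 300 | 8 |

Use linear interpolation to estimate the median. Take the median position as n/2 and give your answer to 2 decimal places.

239.47

Cumulative frequencies: 16, 35, 46, 54
n = 54; position = n/2 = 27.
This falls in the class 225 to under 250: L = 225, F = 16, f = 19, h = 25.
Median ≈ 225 + ((27 − 16) / 19) × 25 = 239.4737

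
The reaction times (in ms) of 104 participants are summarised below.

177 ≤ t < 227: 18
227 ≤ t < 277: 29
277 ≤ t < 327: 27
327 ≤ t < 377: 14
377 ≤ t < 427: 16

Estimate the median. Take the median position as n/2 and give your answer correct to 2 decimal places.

Cumulative frequencies: 18, 47, 74, 88, 104
n = 104; position = n/2 = 52.
This falls in the class 277 ≤ t < 327: L = 277, F = 47, f = 27, h = 50.
Median ≈ 277 + ((52 − 47) / 27) × 50 = 286.2593

286.26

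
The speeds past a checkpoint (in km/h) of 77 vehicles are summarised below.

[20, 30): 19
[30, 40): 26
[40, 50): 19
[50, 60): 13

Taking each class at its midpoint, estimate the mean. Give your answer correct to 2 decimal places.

Midpoints: 25, 35, 45, 55
Σfm = 19×25 + 26×35 + 19×45 + 13×55 = 2955
n = Σf = 77
Mean = 2955 / 77 = 38.3766

38.38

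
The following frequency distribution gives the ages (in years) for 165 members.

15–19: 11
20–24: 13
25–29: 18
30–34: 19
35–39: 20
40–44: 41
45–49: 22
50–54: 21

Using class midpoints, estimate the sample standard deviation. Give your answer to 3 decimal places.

Midpoints: 17, 22, 27, 32, 37, 42, 47, 52
n = 165, Σfm = 6155, mean = 37.3030
Σfm² = 247135
Σf(m − x̄)² = Σfm² − (Σfm)²/n = 247135 − 6155²/165 = 17534.8485
Sample variance = 17534.8485 / 164 = 106.9198
Standard deviation = √106.9198 = 10.3402

10.340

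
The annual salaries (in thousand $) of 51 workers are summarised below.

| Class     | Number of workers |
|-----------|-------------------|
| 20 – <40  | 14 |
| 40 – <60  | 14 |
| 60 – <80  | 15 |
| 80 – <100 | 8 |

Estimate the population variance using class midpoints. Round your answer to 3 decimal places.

Midpoints: 30, 50, 70, 90
n = 51, Σfm = 2890, mean = 56.6667
Σfm² = 185900
Σf(m − x̄)² = Σfm² − (Σfm)²/n = 185900 − 2890²/51 = 22133.3333
Population variance = 22133.3333 / 51 = 433.9869

433.987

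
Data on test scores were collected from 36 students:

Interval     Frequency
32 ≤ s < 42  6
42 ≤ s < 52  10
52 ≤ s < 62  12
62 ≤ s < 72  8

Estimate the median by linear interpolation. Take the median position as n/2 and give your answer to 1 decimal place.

Cumulative frequencies: 6, 16, 28, 36
n = 36; position = n/2 = 18.
This falls in the class 52 ≤ s < 62: L = 52, F = 16, f = 12, h = 10.
Median ≈ 52 + ((18 − 16) / 12) × 10 = 53.6667

53.7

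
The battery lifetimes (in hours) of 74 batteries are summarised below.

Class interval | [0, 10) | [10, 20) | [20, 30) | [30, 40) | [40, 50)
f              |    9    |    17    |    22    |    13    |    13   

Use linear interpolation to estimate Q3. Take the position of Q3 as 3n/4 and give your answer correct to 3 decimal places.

35.769

Cumulative frequencies: 9, 26, 48, 61, 74
n = 74; position = 3n/4 = 55.5.
This falls in the class [30, 40): L = 30, F = 48, f = 13, h = 10.
Upper quartile ≈ 30 + ((55.5 − 48) / 13) × 10 = 35.7692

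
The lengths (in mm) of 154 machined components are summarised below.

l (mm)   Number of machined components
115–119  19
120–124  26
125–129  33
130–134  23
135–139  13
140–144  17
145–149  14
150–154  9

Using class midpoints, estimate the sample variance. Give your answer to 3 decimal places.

107.373

Midpoints: 117, 122, 127, 132, 137, 142, 147, 152
n = 154, Σfm = 20243, mean = 131.4481
Σfm² = 2677331
Σf(m − x̄)² = Σfm² − (Σfm)²/n = 2677331 − 20243²/154 = 16428.0844
Sample variance = 16428.0844 / 153 = 107.3731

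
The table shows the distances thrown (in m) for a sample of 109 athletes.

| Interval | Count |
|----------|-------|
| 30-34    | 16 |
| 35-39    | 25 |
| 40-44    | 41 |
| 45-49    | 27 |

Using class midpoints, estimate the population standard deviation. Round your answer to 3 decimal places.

Midpoints: 32, 37, 42, 47
n = 109, Σfm = 4428, mean = 40.6239
Σfm² = 182576
Σf(m − x̄)² = Σfm² − (Σfm)²/n = 182576 − 4428²/109 = 2693.5780
Population variance = 2693.5780 / 109 = 24.7117
Standard deviation = √24.7117 = 4.9711

4.971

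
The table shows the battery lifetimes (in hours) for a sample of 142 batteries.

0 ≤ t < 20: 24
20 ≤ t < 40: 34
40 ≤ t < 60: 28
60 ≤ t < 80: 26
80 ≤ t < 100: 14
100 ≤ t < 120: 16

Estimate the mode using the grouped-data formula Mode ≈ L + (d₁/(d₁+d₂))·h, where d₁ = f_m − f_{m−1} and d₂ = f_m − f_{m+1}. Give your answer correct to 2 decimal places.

32.50

Modal class: 20 ≤ t < 40 (highest frequency 34).
d₁ = 34 − 24 = 10, d₂ = 34 − 28 = 6
Mode ≈ 20 + (10/(10+6)) × 20 = 20 + 12.5000 = 32.5000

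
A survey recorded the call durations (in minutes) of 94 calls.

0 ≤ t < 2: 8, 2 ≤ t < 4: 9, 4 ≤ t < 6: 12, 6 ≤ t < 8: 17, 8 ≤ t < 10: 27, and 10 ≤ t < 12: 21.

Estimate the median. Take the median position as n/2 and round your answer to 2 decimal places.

8.07

Cumulative frequencies: 8, 17, 29, 46, 73, 94
n = 94; position = n/2 = 47.
This falls in the class 8 ≤ t < 10: L = 8, F = 46, f = 27, h = 2.
Median ≈ 8 + ((47 − 46) / 27) × 2 = 8.0741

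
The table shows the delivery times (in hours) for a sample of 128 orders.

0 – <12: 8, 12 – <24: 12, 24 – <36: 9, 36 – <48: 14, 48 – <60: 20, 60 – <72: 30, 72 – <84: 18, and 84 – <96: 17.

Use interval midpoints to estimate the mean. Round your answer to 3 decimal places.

55.594

Midpoints: 6, 18, 30, 42, 54, 66, 78, 90
Σfm = 8×6 + 12×18 + 9×30 + 14×42 + 20×54 + 30×66 + 18×78 + 17×90 = 7116
n = Σf = 128
Mean = 7116 / 128 = 55.5938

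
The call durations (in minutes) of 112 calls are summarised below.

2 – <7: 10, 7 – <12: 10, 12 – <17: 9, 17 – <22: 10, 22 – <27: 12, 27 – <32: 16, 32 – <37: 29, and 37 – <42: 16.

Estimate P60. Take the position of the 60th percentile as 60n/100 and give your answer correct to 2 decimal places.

32.03

Cumulative frequencies: 10, 20, 29, 39, 51, 67, 96, 112
n = 112; position = 60n/100 = 67.2.
This falls in the class 32 – <37: L = 32, F = 67, f = 29, h = 5.
60th percentile ≈ 32 + ((67.2 − 67) / 29) × 5 = 32.0345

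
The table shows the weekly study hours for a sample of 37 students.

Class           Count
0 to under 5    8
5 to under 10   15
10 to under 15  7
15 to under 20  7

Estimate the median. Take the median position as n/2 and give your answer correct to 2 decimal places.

8.50

Cumulative frequencies: 8, 23, 30, 37
n = 37; position = n/2 = 18.5.
This falls in the class 5 to under 10: L = 5, F = 8, f = 15, h = 5.
Median ≈ 5 + ((18.5 − 8) / 15) × 5 = 8.5000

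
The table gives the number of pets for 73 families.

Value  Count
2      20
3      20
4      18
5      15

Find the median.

3

Cumulative frequencies: 20, 40, 58, 73
n = 73, so the median is the value in position (n+1)/2 = 37.
Position 37 falls at value 3.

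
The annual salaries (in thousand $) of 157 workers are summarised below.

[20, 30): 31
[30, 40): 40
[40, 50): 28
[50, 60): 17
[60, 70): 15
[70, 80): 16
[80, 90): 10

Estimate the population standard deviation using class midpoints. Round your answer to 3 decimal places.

Midpoints: 25, 35, 45, 55, 65, 75, 85
n = 157, Σfm = 7395, mean = 47.1019
Σfm² = 402125
Σf(m − x̄)² = Σfm² − (Σfm)²/n = 402125 − 7395²/157 = 53806.3694
Population variance = 53806.3694 / 157 = 342.7157
Standard deviation = √342.7157 = 18.5126

18.513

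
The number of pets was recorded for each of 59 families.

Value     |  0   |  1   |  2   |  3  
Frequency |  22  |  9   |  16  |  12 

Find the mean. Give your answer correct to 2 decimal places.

1.31

Values: 0, 1, 2, 3
Σfx = 22×0 + 9×1 + 16×2 + 12×3 = 77
n = Σf = 59
Mean = 77 / 59 = 1.3051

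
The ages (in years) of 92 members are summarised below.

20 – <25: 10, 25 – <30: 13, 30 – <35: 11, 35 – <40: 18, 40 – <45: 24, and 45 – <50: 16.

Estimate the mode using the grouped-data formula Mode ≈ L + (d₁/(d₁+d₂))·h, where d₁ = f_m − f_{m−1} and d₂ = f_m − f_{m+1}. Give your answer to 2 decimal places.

Modal class: 40 – <45 (highest frequency 24).
d₁ = 24 − 18 = 6, d₂ = 24 − 16 = 8
Mode ≈ 40 + (6/(6+8)) × 5 = 40 + 2.1429 = 42.1429

42.14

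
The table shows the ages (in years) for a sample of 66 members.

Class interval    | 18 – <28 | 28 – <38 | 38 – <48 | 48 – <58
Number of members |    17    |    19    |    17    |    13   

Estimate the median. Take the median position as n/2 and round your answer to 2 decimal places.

36.42

Cumulative frequencies: 17, 36, 53, 66
n = 66; position = n/2 = 33.
This falls in the class 28 – <38: L = 28, F = 17, f = 19, h = 10.
Median ≈ 28 + ((33 − 17) / 19) × 10 = 36.4211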